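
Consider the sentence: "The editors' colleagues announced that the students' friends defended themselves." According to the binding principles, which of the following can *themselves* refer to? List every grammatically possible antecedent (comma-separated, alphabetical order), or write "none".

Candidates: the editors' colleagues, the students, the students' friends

*themselves* is a reflexive; Principle A requires it to be bound within its binding domain — the clause headed by 'defended'.
— the editors' colleagues: subject of the matrix clause; c-commands the reflexive but lies outside its binding domain — cannot bind it (Principle A).
— the students: possessor inside the subject DP of the clause headed by 'defended'; does not c-command the reflexive — cannot bind it (Principle A).
— the students' friends: subject of the clause headed by 'defended'; c-commands the reflexive within its binding domain — allowed (Principle A).

the students' friends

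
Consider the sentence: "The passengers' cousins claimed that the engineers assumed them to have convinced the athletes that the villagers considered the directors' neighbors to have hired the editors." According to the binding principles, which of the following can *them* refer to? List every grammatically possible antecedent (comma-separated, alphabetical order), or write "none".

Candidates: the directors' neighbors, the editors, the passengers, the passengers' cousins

the passengers, the passengers' cousins

*them* is a pronoun; Principle B requires it to be free in its binding domain — the clause headed by 'assumed'.
— the directors' neighbors: subject of the clause headed by 'hired'; is c-commanded by the pronoun; coreference would bind this R-expression — blocked (Principle C).
— the editors: object of the clause headed by 'hired'; is c-commanded by the pronoun; coreference would bind this R-expression — blocked (Principle C).
— the passengers: possessor inside the subject DP of the matrix clause; does not c-command the pronoun — Principle B does not apply; allowed.
— the passengers' cousins: subject of the matrix clause; c-commands the pronoun but lies outside its binding domain — allowed.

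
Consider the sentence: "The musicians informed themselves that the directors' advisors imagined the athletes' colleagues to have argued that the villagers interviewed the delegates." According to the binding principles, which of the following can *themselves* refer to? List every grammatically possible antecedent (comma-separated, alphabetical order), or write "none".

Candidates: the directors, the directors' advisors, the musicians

the musicians

*themselves* is a reflexive; Principle A requires it to be bound within its binding domain — the matrix clause.
— the directors: possessor inside the subject DP of the clause headed by 'imagined'; does not c-command the reflexive — cannot bind it (Principle A).
— the directors' advisors: subject of the clause headed by 'imagined'; does not c-command the reflexive — cannot bind it (Principle A).
— the musicians: subject of the matrix clause; c-commands the reflexive within its binding domain — allowed (Principle A).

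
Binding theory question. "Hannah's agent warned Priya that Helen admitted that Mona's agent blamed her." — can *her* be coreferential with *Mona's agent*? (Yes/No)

*her* is a pronoun; Principle B requires it to be free in its binding domain — the clause headed by 'blamed'.
— Mona's agent: subject of the clause headed by 'blamed'; c-commands the pronoun within its binding domain — blocked (Principle B).

No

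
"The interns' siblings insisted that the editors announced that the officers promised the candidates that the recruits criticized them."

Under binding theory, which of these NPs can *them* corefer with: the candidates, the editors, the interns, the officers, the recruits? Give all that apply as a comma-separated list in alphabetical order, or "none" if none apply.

*them* is a pronoun; Principle B requires it to be free in its binding domain — the clause headed by 'criticized'.
— the candidates: object of the clause headed by 'promised'; c-commands the pronoun but lies outside its binding domain — allowed.
— the editors: subject of the clause headed by 'announced'; c-commands the pronoun but lies outside its binding domain — allowed.
— the interns: possessor inside the subject DP of the matrix clause; does not c-command the pronoun — Principle B does not apply; allowed.
— the officers: subject of the clause headed by 'promised'; c-commands the pronoun but lies outside its binding domain — allowed.
— the recruits: subject of the clause headed by 'criticized'; c-commands the pronoun within its binding domain — blocked (Principle B).

the candidates, the editors, the interns, the officers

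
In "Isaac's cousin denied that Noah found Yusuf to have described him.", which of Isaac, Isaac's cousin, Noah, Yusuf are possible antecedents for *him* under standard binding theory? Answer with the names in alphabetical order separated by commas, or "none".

*him* is a pronoun; Principle B requires it to be free in its binding domain — the clause headed by 'described'.
— Isaac: possessor inside the subject DP of the matrix clause; does not c-command the pronoun — Principle B does not apply; allowed.
— Isaac's cousin: subject of the matrix clause; c-commands the pronoun but lies outside its binding domain — allowed.
— Noah: subject of the clause headed by 'found'; c-commands the pronoun but lies outside its binding domain — allowed.
— Yusuf: subject of the clause headed by 'described'; c-commands the pronoun within its binding domain — blocked (Principle B).

Isaac, Isaac's cousin, Noah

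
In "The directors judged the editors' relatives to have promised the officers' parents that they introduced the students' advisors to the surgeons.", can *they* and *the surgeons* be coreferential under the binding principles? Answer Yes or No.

*the surgeons* is an R-expression; Principle C requires it to be free (not bound by any c-commanding expression).
— they: subject of the clause headed by 'introduced'; the pronoun c-commands the R-expression — coreference blocked (Principle C).

No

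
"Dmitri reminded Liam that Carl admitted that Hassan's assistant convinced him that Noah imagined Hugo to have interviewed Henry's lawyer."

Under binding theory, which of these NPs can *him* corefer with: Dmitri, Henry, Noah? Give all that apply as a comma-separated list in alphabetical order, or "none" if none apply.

*him* is a pronoun; Principle B requires it to be free in its binding domain — the clause headed by 'convinced'.
— Dmitri: subject of the matrix clause; c-commands the pronoun but lies outside its binding domain — allowed.
— Henry: possessor inside the object DP of the clause headed by 'interviewed'; is c-commanded by the pronoun; coreference would bind this R-expression — blocked (Principle C).
— Noah: subject of the clause headed by 'imagined'; is c-commanded by the pronoun; coreference would bind this R-expression — blocked (Principle C).

Dmitri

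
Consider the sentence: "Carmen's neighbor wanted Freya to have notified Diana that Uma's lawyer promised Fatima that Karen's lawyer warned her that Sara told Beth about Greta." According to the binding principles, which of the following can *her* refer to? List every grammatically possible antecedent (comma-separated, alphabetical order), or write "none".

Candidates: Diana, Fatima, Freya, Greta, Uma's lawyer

Diana, Fatima, Freya, Uma's lawyer

*her* is a pronoun; Principle B requires it to be free in its binding domain — the clause headed by 'warned'.
— Diana: object of the clause headed by 'notified'; c-commands the pronoun but lies outside its binding domain — allowed.
— Fatima: object of the clause headed by 'promised'; c-commands the pronoun but lies outside its binding domain — allowed.
— Freya: subject of the clause headed by 'notified'; c-commands the pronoun but lies outside its binding domain — allowed.
— Greta: second object of the clause headed by 'told'; is c-commanded by the pronoun; coreference would bind this R-expression — blocked (Principle C).
— Uma's lawyer: subject of the clause headed by 'promised'; c-commands the pronoun but lies outside its binding domain — allowed.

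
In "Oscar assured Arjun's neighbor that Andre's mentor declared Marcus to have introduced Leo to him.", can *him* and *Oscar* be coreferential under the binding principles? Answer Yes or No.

*Oscar* is an R-expression; Principle C requires it to be free (not bound by any c-commanding expression).
— him: second object of the clause headed by 'introduced'; the pronoun does not c-command the R-expression — coreference allowed.

Yes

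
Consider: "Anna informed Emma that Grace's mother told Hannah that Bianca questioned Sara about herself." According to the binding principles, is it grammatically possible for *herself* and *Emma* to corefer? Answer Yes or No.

*herself* is a reflexive; Principle A requires it to be bound within its binding domain — the clause headed by 'questioned'.
— Emma: object of the matrix clause; c-commands the reflexive but lies outside its binding domain — cannot bind it (Principle A).

No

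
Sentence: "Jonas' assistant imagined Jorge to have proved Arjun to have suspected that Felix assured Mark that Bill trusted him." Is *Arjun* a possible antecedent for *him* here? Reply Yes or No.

*him* is a pronoun; Principle B requires it to be free in its binding domain — the clause headed by 'trusted'.
— Arjun: subject of the clause headed by 'suspected'; c-commands the pronoun but lies outside its binding domain — allowed.

Yes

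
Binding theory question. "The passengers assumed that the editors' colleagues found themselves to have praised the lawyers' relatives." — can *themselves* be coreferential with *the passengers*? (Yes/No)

*themselves* is a reflexive; Principle A requires it to be bound within its binding domain — the clause headed by 'found'.
— the passengers: subject of the matrix clause; c-commands the reflexive but lies outside its binding domain — cannot bind it (Principle A).

No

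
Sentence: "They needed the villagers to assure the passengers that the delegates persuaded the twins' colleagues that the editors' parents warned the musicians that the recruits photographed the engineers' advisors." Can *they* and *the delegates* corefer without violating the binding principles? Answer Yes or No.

No

*the delegates* is an R-expression; Principle C requires it to be free (not bound by any c-commanding expression).
— they: subject of the matrix clause; the pronoun c-commands the R-expression — coreference blocked (Principle C).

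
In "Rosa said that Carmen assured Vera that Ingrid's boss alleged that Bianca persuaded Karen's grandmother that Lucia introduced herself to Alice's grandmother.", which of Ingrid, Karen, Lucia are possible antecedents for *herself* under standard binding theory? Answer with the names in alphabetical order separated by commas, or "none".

*herself* is a reflexive; Principle A requires it to be bound within its binding domain — the clause headed by 'introduced'.
— Ingrid: possessor inside the subject DP of the clause headed by 'alleged'; does not c-command the reflexive — cannot bind it (Principle A).
— Karen: possessor inside the object DP of the clause headed by 'persuaded'; does not c-command the reflexive — cannot bind it (Principle A).
— Lucia: subject of the clause headed by 'introduced'; c-commands the reflexive within its binding domain — allowed (Principle A).

Lucia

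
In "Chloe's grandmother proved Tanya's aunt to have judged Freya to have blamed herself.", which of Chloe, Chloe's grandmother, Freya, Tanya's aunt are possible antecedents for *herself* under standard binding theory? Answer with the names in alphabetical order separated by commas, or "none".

*herself* is a reflexive; Principle A requires it to be bound within its binding domain — the clause headed by 'blamed'.
— Chloe: possessor inside the subject DP of the matrix clause; does not c-command the reflexive — cannot bind it (Principle A).
— Chloe's grandmother: subject of the matrix clause; c-commands the reflexive but lies outside its binding domain — cannot bind it (Principle A).
— Freya: subject of the clause headed by 'blamed'; c-commands the reflexive within its binding domain — allowed (Principle A).
— Tanya's aunt: subject of the clause headed by 'judged'; c-commands the reflexive but lies outside its binding domain — cannot bind it (Principle A).

Freya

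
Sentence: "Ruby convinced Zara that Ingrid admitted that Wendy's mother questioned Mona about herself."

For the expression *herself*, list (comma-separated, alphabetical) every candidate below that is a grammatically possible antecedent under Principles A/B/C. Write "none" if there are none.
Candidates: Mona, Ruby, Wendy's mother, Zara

Mona, Wendy's mother

*herself* is a reflexive; Principle A requires it to be bound within its binding domain — the clause headed by 'questioned'.
— Mona: object of the clause headed by 'questioned'; c-commands the reflexive within its binding domain — allowed (Principle A).
— Ruby: subject of the matrix clause; c-commands the reflexive but lies outside its binding domain — cannot bind it (Principle A).
— Wendy's mother: subject of the clause headed by 'questioned'; c-commands the reflexive within its binding domain — allowed (Principle A).
— Zara: object of the matrix clause; c-commands the reflexive but lies outside its binding domain — cannot bind it (Principle A).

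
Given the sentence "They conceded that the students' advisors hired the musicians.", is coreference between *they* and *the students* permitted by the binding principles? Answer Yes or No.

*they* is a pronoun; Principle B requires it to be free in its binding domain — the matrix clause.
— the students: possessor inside the subject DP of the clause headed by 'hired'; is c-commanded by the pronoun; coreference would bind this R-expression — blocked (Principle C).

No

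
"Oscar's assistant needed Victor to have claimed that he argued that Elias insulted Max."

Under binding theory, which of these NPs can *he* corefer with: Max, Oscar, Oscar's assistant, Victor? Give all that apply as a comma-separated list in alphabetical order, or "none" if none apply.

*he* is a pronoun; Principle B requires it to be free in its binding domain — the clause headed by 'argued'.
— Max: object of the clause headed by 'insulted'; is c-commanded by the pronoun; coreference would bind this R-expression — blocked (Principle C).
— Oscar: possessor inside the subject DP of the matrix clause; does not c-command the pronoun — Principle B does not apply; allowed.
— Oscar's assistant: subject of the matrix clause; c-commands the pronoun but lies outside its binding domain — allowed.
— Victor: subject of the clause headed by 'claimed'; c-commands the pronoun but lies outside its binding domain — allowed.

Oscar, Oscar's assistant, Victor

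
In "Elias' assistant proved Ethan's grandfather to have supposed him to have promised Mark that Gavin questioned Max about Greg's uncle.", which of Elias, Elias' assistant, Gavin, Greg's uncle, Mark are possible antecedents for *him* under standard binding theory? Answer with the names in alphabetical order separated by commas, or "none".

*him* is a pronoun; Principle B requires it to be free in its binding domain — the clause headed by 'supposed'.
— Elias: possessor inside the subject DP of the matrix clause; does not c-command the pronoun — Principle B does not apply; allowed.
— Elias' assistant: subject of the matrix clause; c-commands the pronoun but lies outside its binding domain — allowed.
— Gavin: subject of the clause headed by 'questioned'; is c-commanded by the pronoun; coreference would bind this R-expression — blocked (Principle C).
— Greg's uncle: second object of the clause headed by 'questioned'; is c-commanded by the pronoun; coreference would bind this R-expression — blocked (Principle C).
— Mark: object of the clause headed by 'promised'; is c-commanded by the pronoun; coreference would bind this R-expression — blocked (Principle C).

Elias, Elias' assistant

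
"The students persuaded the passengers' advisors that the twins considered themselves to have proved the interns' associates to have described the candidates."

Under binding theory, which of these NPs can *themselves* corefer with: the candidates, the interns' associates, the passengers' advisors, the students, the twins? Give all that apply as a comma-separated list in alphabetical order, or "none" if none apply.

the twins

*themselves* is a reflexive; Principle A requires it to be bound within its binding domain — the clause headed by 'considered'.
— the candidates: object of the clause headed by 'described'; does not c-command the reflexive — cannot bind it (Principle A).
— the interns' associates: subject of the clause headed by 'described'; does not c-command the reflexive — cannot bind it (Principle A).
— the passengers' advisors: object of the matrix clause; c-commands the reflexive but lies outside its binding domain — cannot bind it (Principle A).
— the students: subject of the matrix clause; c-commands the reflexive but lies outside its binding domain — cannot bind it (Principle A).
— the twins: subject of the clause headed by 'considered'; c-commands the reflexive within its binding domain — allowed (Principle A).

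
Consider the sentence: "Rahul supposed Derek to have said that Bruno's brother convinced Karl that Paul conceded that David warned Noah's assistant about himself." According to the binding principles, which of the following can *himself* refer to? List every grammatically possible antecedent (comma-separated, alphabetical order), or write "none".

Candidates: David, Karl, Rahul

David

*himself* is a reflexive; Principle A requires it to be bound within its binding domain — the clause headed by 'warned'.
— David: subject of the clause headed by 'warned'; c-commands the reflexive within its binding domain — allowed (Principle A).
— Karl: object of the clause headed by 'convinced'; c-commands the reflexive but lies outside its binding domain — cannot bind it (Principle A).
— Rahul: subject of the matrix clause; c-commands the reflexive but lies outside its binding domain — cannot bind it (Principle A).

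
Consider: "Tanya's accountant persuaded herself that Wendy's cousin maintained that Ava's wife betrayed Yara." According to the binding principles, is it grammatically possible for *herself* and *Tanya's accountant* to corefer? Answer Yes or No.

Yes

*herself* is a reflexive; Principle A requires it to be bound within its binding domain — the matrix clause.
— Tanya's accountant: subject of the matrix clause; c-commands the reflexive within its binding domain — allowed (Principle A).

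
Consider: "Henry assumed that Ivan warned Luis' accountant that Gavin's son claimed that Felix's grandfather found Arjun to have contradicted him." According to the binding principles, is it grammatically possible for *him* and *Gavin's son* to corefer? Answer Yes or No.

*him* is a pronoun; Principle B requires it to be free in its binding domain — the clause headed by 'contradicted'.
— Gavin's son: subject of the clause headed by 'claimed'; c-commands the pronoun but lies outside its binding domain — allowed.

Yes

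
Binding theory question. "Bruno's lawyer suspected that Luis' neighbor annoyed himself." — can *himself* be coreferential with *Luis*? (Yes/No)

*himself* is a reflexive; Principle A requires it to be bound within its binding domain — the clause headed by 'annoyed'.
— Luis: possessor inside the subject DP of the clause headed by 'annoyed'; does not c-command the reflexive — cannot bind it (Principle A).

No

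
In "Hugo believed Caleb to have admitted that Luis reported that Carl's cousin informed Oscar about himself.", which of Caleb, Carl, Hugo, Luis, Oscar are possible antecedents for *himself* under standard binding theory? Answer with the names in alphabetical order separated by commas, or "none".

Oscar

*himself* is a reflexive; Principle A requires it to be bound within its binding domain — the clause headed by 'informed'.
— Caleb: subject of the clause headed by 'admitted'; c-commands the reflexive but lies outside its binding domain — cannot bind it (Principle A).
— Carl: possessor inside the subject DP of the clause headed by 'informed'; does not c-command the reflexive — cannot bind it (Principle A).
— Hugo: subject of the matrix clause; c-commands the reflexive but lies outside its binding domain — cannot bind it (Principle A).
— Luis: subject of the clause headed by 'reported'; c-commands the reflexive but lies outside its binding domain — cannot bind it (Principle A).
— Oscar: object of the clause headed by 'informed'; c-commands the reflexive within its binding domain — allowed (Principle A).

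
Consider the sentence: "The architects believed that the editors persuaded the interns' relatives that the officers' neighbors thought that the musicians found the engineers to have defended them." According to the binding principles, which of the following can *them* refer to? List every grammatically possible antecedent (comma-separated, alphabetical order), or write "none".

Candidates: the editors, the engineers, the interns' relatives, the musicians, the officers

the editors, the interns' relatives, the musicians, the officers

*them* is a pronoun; Principle B requires it to be free in its binding domain — the clause headed by 'defended'.
— the editors: subject of the clause headed by 'persuaded'; c-commands the pronoun but lies outside its binding domain — allowed.
— the engineers: subject of the clause headed by 'defended'; c-commands the pronoun within its binding domain — blocked (Principle B).
— the interns' relatives: object of the clause headed by 'persuaded'; c-commands the pronoun but lies outside its binding domain — allowed.
— the musicians: subject of the clause headed by 'found'; c-commands the pronoun but lies outside its binding domain — allowed.
— the officers: possessor inside the subject DP of the clause headed by 'thought'; does not c-command the pronoun — Principle B does not apply; allowed.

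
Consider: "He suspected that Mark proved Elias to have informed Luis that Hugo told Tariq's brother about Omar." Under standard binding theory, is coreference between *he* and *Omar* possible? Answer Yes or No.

No

*Omar* is an R-expression; Principle C requires it to be free (not bound by any c-commanding expression).
— he: subject of the matrix clause; the pronoun c-commands the R-expression — coreference blocked (Principle C).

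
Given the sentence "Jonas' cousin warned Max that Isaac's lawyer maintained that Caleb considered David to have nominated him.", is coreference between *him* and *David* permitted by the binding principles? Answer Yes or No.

*him* is a pronoun; Principle B requires it to be free in its binding domain — the clause headed by 'nominated'.
— David: subject of the clause headed by 'nominated'; c-commands the pronoun within its binding domain — blocked (Principle B).

No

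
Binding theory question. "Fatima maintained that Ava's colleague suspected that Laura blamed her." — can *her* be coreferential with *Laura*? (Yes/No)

No

*her* is a pronoun; Principle B requires it to be free in its binding domain — the clause headed by 'blamed'.
— Laura: subject of the clause headed by 'blamed'; c-commands the pronoun within its binding domain — blocked (Principle B).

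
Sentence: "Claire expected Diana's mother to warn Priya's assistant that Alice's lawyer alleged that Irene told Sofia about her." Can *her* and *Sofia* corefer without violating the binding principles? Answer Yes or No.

*Sofia* is an R-expression; Principle C requires it to be free (not bound by any c-commanding expression).
— her: second object of the clause headed by 'told'; the R-expression locally c-commands the pronoun — coreference blocked (Principle B on the pronoun).

No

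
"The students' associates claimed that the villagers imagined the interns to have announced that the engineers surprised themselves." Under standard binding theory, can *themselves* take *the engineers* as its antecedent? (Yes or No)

*themselves* is a reflexive; Principle A requires it to be bound within its binding domain — the clause headed by 'surprised'.
— the engineers: subject of the clause headed by 'surprised'; c-commands the reflexive within its binding domain — allowed (Principle A).

Yes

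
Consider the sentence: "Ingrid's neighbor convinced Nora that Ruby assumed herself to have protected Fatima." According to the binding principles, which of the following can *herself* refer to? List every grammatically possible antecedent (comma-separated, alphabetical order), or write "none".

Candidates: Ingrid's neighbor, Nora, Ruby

Ruby

*herself* is a reflexive; Principle A requires it to be bound within its binding domain — the clause headed by 'assumed'.
— Ingrid's neighbor: subject of the matrix clause; c-commands the reflexive but lies outside its binding domain — cannot bind it (Principle A).
— Nora: object of the matrix clause; c-commands the reflexive but lies outside its binding domain — cannot bind it (Principle A).
— Ruby: subject of the clause headed by 'assumed'; c-commands the reflexive within its binding domain — allowed (Principle A).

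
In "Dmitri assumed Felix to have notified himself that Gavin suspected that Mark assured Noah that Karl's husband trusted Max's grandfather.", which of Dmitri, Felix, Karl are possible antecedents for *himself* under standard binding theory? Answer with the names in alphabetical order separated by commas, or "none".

*himself* is a reflexive; Principle A requires it to be bound within its binding domain — the clause headed by 'notified'.
— Dmitri: subject of the matrix clause; c-commands the reflexive but lies outside its binding domain — cannot bind it (Principle A).
— Felix: subject of the clause headed by 'notified'; c-commands the reflexive within its binding domain — allowed (Principle A).
— Karl: possessor inside the subject DP of the clause headed by 'trusted'; does not c-command the reflexive — cannot bind it (Principle A).

Felix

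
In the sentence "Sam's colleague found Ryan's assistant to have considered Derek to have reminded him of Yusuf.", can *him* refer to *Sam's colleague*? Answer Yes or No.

*him* is a pronoun; Principle B requires it to be free in its binding domain — the clause headed by 'reminded'.
— Sam's colleague: subject of the matrix clause; c-commands the pronoun but lies outside its binding domain — allowed.

Yes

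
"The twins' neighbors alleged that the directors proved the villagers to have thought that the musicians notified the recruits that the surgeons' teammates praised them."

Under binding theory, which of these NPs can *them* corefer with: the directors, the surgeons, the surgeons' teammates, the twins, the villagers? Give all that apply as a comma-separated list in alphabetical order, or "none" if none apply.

*them* is a pronoun; Principle B requires it to be free in its binding domain — the clause headed by 'praised'.
— the directors: subject of the clause headed by 'proved'; c-commands the pronoun but lies outside its binding domain — allowed.
— the surgeons: possessor inside the subject DP of the clause headed by 'praised'; does not c-command the pronoun — Principle B does not apply; allowed.
— the surgeons' teammates: subject of the clause headed by 'praised'; c-commands the pronoun within its binding domain — blocked (Principle B).
— the twins: possessor inside the subject DP of the matrix clause; does not c-command the pronoun — Principle B does not apply; allowed.
— the villagers: subject of the clause headed by 'thought'; c-commands the pronoun but lies outside its binding domain — allowed.

the directors, the surgeons, the twins, the villagers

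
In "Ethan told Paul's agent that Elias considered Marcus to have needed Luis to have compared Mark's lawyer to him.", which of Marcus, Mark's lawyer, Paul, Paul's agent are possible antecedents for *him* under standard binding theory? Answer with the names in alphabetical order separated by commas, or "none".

*him* is a pronoun; Principle B requires it to be free in its binding domain — the clause headed by 'compared'.
— Marcus: subject of the clause headed by 'needed'; c-commands the pronoun but lies outside its binding domain — allowed.
— Mark's lawyer: object of the clause headed by 'compared'; c-commands the pronoun within its binding domain — blocked (Principle B).
— Paul: possessor inside the object DP of the matrix clause; does not c-command the pronoun — Principle B does not apply; allowed.
— Paul's agent: object of the matrix clause; c-commands the pronoun but lies outside its binding domain — allowed.

Marcus, Paul, Paul's agent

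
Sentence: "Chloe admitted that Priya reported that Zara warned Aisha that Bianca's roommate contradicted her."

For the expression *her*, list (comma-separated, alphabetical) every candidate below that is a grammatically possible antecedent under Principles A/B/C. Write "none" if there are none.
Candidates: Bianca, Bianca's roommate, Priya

Bianca, Priya

*her* is a pronoun; Principle B requires it to be free in its binding domain — the clause headed by 'contradicted'.
— Bianca: possessor inside the subject DP of the clause headed by 'contradicted'; does not c-command the pronoun — Principle B does not apply; allowed.
— Bianca's roommate: subject of the clause headed by 'contradicted'; c-commands the pronoun within its binding domain — blocked (Principle B).
— Priya: subject of the clause headed by 'reported'; c-commands the pronoun but lies outside its binding domain — allowed.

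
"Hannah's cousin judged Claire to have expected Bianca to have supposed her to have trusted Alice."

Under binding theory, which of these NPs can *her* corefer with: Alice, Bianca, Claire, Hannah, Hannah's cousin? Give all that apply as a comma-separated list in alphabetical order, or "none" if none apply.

Claire, Hannah, Hannah's cousin

*her* is a pronoun; Principle B requires it to be free in its binding domain — the clause headed by 'supposed'.
— Alice: object of the clause headed by 'trusted'; is c-commanded by the pronoun; coreference would bind this R-expression — blocked (Principle C).
— Bianca: subject of the clause headed by 'supposed'; c-commands the pronoun within its binding domain — blocked (Principle B).
— Claire: subject of the clause headed by 'expected'; c-commands the pronoun but lies outside its binding domain — allowed.
— Hannah: possessor inside the subject DP of the matrix clause; does not c-command the pronoun — Principle B does not apply; allowed.
— Hannah's cousin: subject of the matrix clause; c-commands the pronoun but lies outside its binding domain — allowed.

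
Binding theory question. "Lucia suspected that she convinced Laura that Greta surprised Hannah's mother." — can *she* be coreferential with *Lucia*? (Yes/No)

*she* is a pronoun; Principle B requires it to be free in its binding domain — the clause headed by 'convinced'.
— Lucia: subject of the matrix clause; c-commands the pronoun but lies outside its binding domain — allowed.

Yes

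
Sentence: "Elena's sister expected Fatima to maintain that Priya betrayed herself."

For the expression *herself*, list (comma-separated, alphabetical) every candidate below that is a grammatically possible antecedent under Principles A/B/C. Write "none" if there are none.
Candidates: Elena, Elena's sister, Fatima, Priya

*herself* is a reflexive; Principle A requires it to be bound within its binding domain — the clause headed by 'betrayed'.
— Elena: possessor inside the subject DP of the matrix clause; does not c-command the reflexive — cannot bind it (Principle A).
— Elena's sister: subject of the matrix clause; c-commands the reflexive but lies outside its binding domain — cannot bind it (Principle A).
— Fatima: subject of the clause headed by 'maintain'; c-commands the reflexive but lies outside its binding domain — cannot bind it (Principle A).
— Priya: subject of the clause headed by 'betrayed'; c-commands the reflexive within its binding domain — allowed (Principle A).

Priya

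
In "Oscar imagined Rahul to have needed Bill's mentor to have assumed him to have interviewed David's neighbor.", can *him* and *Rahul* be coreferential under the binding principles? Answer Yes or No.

Yes

*Rahul* is an R-expression; Principle C requires it to be free (not bound by any c-commanding expression).
— him: subject of the clause headed by 'interviewed'; the pronoun does not c-command the R-expression — coreference allowed.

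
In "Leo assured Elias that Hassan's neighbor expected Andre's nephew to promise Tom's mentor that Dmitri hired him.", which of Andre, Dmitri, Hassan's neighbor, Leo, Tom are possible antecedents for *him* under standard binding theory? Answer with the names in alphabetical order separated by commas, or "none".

Andre, Hassan's neighbor, Leo, Tom

*him* is a pronoun; Principle B requires it to be free in its binding domain — the clause headed by 'hired'.
— Andre: possessor inside the subject DP of the clause headed by 'promise'; does not c-command the pronoun — Principle B does not apply; allowed.
— Dmitri: subject of the clause headed by 'hired'; c-commands the pronoun within its binding domain — blocked (Principle B).
— Hassan's neighbor: subject of the clause headed by 'expected'; c-commands the pronoun but lies outside its binding domain — allowed.
— Leo: subject of the matrix clause; c-commands the pronoun but lies outside its binding domain — allowed.
— Tom: possessor inside the object DP of the clause headed by 'promise'; does not c-command the pronoun — Principle B does not apply; allowed.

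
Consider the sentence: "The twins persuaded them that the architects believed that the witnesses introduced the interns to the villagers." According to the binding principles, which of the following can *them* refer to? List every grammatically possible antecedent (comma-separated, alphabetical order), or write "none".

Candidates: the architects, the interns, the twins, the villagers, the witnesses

*them* is a pronoun; Principle B requires it to be free in its binding domain — the matrix clause.
— the architects: subject of the clause headed by 'believed'; is c-commanded by the pronoun; coreference would bind this R-expression — blocked (Principle C).
— the interns: object of the clause headed by 'introduced'; is c-commanded by the pronoun; coreference would bind this R-expression — blocked (Principle C).
— the twins: subject of the matrix clause; c-commands the pronoun within its binding domain — blocked (Principle B).
— the villagers: second object of the clause headed by 'introduced'; is c-commanded by the pronoun; coreference would bind this R-expression — blocked (Principle C).
— the witnesses: subject of the clause headed by 'introduced'; is c-commanded by the pronoun; coreference would bind this R-expression — blocked (Principle C).

none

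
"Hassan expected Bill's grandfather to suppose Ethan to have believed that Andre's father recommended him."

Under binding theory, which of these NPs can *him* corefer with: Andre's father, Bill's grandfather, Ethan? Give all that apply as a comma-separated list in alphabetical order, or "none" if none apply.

*him* is a pronoun; Principle B requires it to be free in its binding domain — the clause headed by 'recommended'.
— Andre's father: subject of the clause headed by 'recommended'; c-commands the pronoun within its binding domain — blocked (Principle B).
— Bill's grandfather: subject of the clause headed by 'suppose'; c-commands the pronoun but lies outside its binding domain — allowed.
— Ethan: subject of the clause headed by 'believed'; c-commands the pronoun but lies outside its binding domain — allowed.

Bill's grandfather, Ethan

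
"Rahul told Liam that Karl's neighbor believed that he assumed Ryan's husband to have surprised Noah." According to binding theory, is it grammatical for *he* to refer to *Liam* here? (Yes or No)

*Liam* is an R-expression; Principle C requires it to be free (not bound by any c-commanding expression).
— he: subject of the clause headed by 'assumed'; the pronoun does not c-command the R-expression — coreference allowed.

Yes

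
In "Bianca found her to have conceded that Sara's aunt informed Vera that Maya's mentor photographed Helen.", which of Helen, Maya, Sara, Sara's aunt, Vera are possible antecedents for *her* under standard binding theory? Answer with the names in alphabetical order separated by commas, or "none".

*her* is a pronoun; Principle B requires it to be free in its binding domain — the matrix clause.
— Helen: object of the clause headed by 'photographed'; is c-commanded by the pronoun; coreference would bind this R-expression — blocked (Principle C).
— Maya: possessor inside the subject DP of the clause headed by 'photographed'; is c-commanded by the pronoun; coreference would bind this R-expression — blocked (Principle C).
— Sara: possessor inside the subject DP of the clause headed by 'informed'; is c-commanded by the pronoun; coreference would bind this R-expression — blocked (Principle C).
— Sara's aunt: subject of the clause headed by 'informed'; is c-commanded by the pronoun; coreference would bind this R-expression — blocked (Principle C).
— Vera: object of the clause headed by 'informed'; is c-commanded by the pronoun; coreference would bind this R-expression — blocked (Principle C).

none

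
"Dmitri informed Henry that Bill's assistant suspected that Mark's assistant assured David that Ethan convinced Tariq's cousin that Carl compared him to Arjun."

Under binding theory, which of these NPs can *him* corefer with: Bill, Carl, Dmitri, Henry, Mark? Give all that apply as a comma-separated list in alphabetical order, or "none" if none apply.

*him* is a pronoun; Principle B requires it to be free in its binding domain — the clause headed by 'compared'.
— Bill: possessor inside the subject DP of the clause headed by 'suspected'; does not c-command the pronoun — Principle B does not apply; allowed.
— Carl: subject of the clause headed by 'compared'; c-commands the pronoun within its binding domain — blocked (Principle B).
— Dmitri: subject of the matrix clause; c-commands the pronoun but lies outside its binding domain — allowed.
— Henry: object of the matrix clause; c-commands the pronoun but lies outside its binding domain — allowed.
— Mark: possessor inside the subject DP of the clause headed by 'assured'; does not c-command the pronoun — Principle B does not apply; allowed.

Bill, Dmitri, Henry, Mark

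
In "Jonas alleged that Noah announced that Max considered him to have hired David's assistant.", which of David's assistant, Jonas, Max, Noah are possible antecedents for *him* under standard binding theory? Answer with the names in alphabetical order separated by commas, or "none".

Jonas, Noah

*him* is a pronoun; Principle B requires it to be free in its binding domain — the clause headed by 'considered'.
— David's assistant: object of the clause headed by 'hired'; is c-commanded by the pronoun; coreference would bind this R-expression — blocked (Principle C).
— Jonas: subject of the matrix clause; c-commands the pronoun but lies outside its binding domain — allowed.
— Max: subject of the clause headed by 'considered'; c-commands the pronoun within its binding domain — blocked (Principle B).
— Noah: subject of the clause headed by 'announced'; c-commands the pronoun but lies outside its binding domain — allowed.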